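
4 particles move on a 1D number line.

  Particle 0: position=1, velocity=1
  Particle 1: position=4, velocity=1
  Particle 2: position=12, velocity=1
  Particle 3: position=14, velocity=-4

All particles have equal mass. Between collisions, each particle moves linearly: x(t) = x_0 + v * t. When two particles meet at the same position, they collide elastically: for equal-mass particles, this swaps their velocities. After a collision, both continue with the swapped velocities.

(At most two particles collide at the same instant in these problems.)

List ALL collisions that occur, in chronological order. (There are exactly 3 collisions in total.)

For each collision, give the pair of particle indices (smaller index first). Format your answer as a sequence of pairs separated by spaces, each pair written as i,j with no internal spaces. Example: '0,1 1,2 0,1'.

Collision at t=2/5: particles 2 and 3 swap velocities; positions: p0=7/5 p1=22/5 p2=62/5 p3=62/5; velocities now: v0=1 v1=1 v2=-4 v3=1
Collision at t=2: particles 1 and 2 swap velocities; positions: p0=3 p1=6 p2=6 p3=14; velocities now: v0=1 v1=-4 v2=1 v3=1
Collision at t=13/5: particles 0 and 1 swap velocities; positions: p0=18/5 p1=18/5 p2=33/5 p3=73/5; velocities now: v0=-4 v1=1 v2=1 v3=1

Answer: 2,3 1,2 0,1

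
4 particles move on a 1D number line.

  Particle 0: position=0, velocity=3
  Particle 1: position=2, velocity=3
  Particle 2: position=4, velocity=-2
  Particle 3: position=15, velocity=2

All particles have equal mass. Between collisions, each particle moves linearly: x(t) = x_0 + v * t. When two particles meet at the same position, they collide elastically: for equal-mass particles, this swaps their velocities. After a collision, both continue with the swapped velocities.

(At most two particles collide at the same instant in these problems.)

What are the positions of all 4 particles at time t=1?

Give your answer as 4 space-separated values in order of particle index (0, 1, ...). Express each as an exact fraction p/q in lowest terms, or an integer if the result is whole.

Collision at t=2/5: particles 1 and 2 swap velocities; positions: p0=6/5 p1=16/5 p2=16/5 p3=79/5; velocities now: v0=3 v1=-2 v2=3 v3=2
Collision at t=4/5: particles 0 and 1 swap velocities; positions: p0=12/5 p1=12/5 p2=22/5 p3=83/5; velocities now: v0=-2 v1=3 v2=3 v3=2
Advance to t=1 (no further collisions before then); velocities: v0=-2 v1=3 v2=3 v3=2; positions = 2 3 5 17

Answer: 2 3 5 17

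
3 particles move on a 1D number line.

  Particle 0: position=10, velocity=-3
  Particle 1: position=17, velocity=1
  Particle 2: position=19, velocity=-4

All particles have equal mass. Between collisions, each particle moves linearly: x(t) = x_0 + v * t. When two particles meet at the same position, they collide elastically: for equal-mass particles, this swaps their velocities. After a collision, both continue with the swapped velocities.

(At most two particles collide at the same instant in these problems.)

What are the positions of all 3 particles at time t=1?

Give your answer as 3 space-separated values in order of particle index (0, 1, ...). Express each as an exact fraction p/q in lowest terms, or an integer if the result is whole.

Answer: 7 15 18

Derivation:
Collision at t=2/5: particles 1 and 2 swap velocities; positions: p0=44/5 p1=87/5 p2=87/5; velocities now: v0=-3 v1=-4 v2=1
Advance to t=1 (no further collisions before then); velocities: v0=-3 v1=-4 v2=1; positions = 7 15 18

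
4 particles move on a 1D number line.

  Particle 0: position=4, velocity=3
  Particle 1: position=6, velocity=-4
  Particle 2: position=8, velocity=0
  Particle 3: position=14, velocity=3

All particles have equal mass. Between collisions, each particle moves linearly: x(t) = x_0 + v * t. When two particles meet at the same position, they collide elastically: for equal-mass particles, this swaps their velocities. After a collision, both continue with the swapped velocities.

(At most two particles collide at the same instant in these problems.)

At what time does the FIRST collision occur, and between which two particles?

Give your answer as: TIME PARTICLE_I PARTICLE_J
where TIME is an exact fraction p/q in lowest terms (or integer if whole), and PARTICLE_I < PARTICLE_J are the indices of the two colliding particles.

Answer: 2/7 0 1

Derivation:
Pair (0,1): pos 4,6 vel 3,-4 -> gap=2, closing at 7/unit, collide at t=2/7
Pair (1,2): pos 6,8 vel -4,0 -> not approaching (rel speed -4 <= 0)
Pair (2,3): pos 8,14 vel 0,3 -> not approaching (rel speed -3 <= 0)
Earliest collision: t=2/7 between 0 and 1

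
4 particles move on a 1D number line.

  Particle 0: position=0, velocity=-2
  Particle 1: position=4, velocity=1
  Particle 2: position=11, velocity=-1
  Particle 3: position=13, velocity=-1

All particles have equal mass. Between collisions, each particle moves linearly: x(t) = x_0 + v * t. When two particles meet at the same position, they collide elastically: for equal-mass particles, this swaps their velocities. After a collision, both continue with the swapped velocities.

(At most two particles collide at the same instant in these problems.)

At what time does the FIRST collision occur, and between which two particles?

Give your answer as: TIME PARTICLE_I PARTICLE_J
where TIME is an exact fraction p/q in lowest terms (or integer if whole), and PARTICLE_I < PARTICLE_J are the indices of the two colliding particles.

Pair (0,1): pos 0,4 vel -2,1 -> not approaching (rel speed -3 <= 0)
Pair (1,2): pos 4,11 vel 1,-1 -> gap=7, closing at 2/unit, collide at t=7/2
Pair (2,3): pos 11,13 vel -1,-1 -> not approaching (rel speed 0 <= 0)
Earliest collision: t=7/2 between 1 and 2

Answer: 7/2 1 2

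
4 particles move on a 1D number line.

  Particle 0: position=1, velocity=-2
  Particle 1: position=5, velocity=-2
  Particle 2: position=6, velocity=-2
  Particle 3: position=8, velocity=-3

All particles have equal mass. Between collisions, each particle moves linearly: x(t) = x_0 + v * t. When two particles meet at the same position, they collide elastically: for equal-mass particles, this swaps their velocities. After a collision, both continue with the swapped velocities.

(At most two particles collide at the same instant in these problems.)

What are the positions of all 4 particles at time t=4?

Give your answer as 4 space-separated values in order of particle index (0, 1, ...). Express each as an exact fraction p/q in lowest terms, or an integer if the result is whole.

Answer: -7 -4 -3 -2

Derivation:
Collision at t=2: particles 2 and 3 swap velocities; positions: p0=-3 p1=1 p2=2 p3=2; velocities now: v0=-2 v1=-2 v2=-3 v3=-2
Collision at t=3: particles 1 and 2 swap velocities; positions: p0=-5 p1=-1 p2=-1 p3=0; velocities now: v0=-2 v1=-3 v2=-2 v3=-2
Advance to t=4 (no further collisions before then); velocities: v0=-2 v1=-3 v2=-2 v3=-2; positions = -7 -4 -3 -2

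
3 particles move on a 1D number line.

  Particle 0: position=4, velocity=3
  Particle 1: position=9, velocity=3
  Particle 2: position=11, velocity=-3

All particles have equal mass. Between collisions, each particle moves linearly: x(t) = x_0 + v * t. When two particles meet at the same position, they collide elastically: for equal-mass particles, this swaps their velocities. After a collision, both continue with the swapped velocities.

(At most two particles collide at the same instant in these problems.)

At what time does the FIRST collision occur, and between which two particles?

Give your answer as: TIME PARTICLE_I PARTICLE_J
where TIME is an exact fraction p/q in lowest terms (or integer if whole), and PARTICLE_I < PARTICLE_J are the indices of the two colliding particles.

Pair (0,1): pos 4,9 vel 3,3 -> not approaching (rel speed 0 <= 0)
Pair (1,2): pos 9,11 vel 3,-3 -> gap=2, closing at 6/unit, collide at t=1/3
Earliest collision: t=1/3 between 1 and 2

Answer: 1/3 1 2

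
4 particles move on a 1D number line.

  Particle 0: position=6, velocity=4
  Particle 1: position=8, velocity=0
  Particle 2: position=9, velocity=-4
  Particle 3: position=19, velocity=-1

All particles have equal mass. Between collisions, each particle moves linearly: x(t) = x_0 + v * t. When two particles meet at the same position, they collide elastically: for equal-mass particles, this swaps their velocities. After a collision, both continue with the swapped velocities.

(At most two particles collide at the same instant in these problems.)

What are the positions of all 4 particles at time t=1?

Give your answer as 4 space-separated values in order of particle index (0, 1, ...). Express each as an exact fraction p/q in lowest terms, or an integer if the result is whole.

Collision at t=1/4: particles 1 and 2 swap velocities; positions: p0=7 p1=8 p2=8 p3=75/4; velocities now: v0=4 v1=-4 v2=0 v3=-1
Collision at t=3/8: particles 0 and 1 swap velocities; positions: p0=15/2 p1=15/2 p2=8 p3=149/8; velocities now: v0=-4 v1=4 v2=0 v3=-1
Collision at t=1/2: particles 1 and 2 swap velocities; positions: p0=7 p1=8 p2=8 p3=37/2; velocities now: v0=-4 v1=0 v2=4 v3=-1
Advance to t=1 (no further collisions before then); velocities: v0=-4 v1=0 v2=4 v3=-1; positions = 5 8 10 18

Answer: 5 8 10 18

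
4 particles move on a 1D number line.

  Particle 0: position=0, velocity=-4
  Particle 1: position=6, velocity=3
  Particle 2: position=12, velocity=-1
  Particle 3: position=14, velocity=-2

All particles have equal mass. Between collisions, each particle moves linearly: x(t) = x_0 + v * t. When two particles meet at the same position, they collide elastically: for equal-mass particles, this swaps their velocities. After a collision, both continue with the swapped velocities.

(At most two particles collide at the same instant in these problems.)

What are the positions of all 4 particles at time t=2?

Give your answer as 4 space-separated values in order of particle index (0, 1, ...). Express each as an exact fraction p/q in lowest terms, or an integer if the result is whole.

Collision at t=3/2: particles 1 and 2 swap velocities; positions: p0=-6 p1=21/2 p2=21/2 p3=11; velocities now: v0=-4 v1=-1 v2=3 v3=-2
Collision at t=8/5: particles 2 and 3 swap velocities; positions: p0=-32/5 p1=52/5 p2=54/5 p3=54/5; velocities now: v0=-4 v1=-1 v2=-2 v3=3
Collision at t=2: particles 1 and 2 swap velocities; positions: p0=-8 p1=10 p2=10 p3=12; velocities now: v0=-4 v1=-2 v2=-1 v3=3
Advance to t=2 (no further collisions before then); velocities: v0=-4 v1=-2 v2=-1 v3=3; positions = -8 10 10 12

Answer: -8 10 10 12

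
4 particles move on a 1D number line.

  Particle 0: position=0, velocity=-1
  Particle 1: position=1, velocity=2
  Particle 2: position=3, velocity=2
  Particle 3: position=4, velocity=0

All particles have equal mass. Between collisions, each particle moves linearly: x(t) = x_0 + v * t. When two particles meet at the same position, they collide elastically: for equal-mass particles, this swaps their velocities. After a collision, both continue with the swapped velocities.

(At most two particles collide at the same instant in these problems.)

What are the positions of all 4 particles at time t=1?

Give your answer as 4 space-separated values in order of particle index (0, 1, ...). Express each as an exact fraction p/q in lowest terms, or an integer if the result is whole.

Answer: -1 3 4 5

Derivation:
Collision at t=1/2: particles 2 and 3 swap velocities; positions: p0=-1/2 p1=2 p2=4 p3=4; velocities now: v0=-1 v1=2 v2=0 v3=2
Advance to t=1 (no further collisions before then); velocities: v0=-1 v1=2 v2=0 v3=2; positions = -1 3 4 5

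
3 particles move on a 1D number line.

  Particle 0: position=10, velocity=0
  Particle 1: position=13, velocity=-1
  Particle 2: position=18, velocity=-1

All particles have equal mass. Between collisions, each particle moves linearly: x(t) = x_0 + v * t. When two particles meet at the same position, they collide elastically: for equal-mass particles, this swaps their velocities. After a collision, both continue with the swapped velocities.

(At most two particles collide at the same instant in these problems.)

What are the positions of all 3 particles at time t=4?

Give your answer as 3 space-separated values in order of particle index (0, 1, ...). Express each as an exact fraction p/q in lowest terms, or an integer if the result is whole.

Collision at t=3: particles 0 and 1 swap velocities; positions: p0=10 p1=10 p2=15; velocities now: v0=-1 v1=0 v2=-1
Advance to t=4 (no further collisions before then); velocities: v0=-1 v1=0 v2=-1; positions = 9 10 14

Answer: 9 10 14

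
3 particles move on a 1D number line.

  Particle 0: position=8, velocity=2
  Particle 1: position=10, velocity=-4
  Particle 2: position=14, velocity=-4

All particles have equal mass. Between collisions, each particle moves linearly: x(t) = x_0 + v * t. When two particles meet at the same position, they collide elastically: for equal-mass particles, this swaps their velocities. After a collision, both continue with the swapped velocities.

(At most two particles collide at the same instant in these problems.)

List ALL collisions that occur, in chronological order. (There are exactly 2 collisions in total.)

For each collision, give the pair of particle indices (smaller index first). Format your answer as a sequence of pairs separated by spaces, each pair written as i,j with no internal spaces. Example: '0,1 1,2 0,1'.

Collision at t=1/3: particles 0 and 1 swap velocities; positions: p0=26/3 p1=26/3 p2=38/3; velocities now: v0=-4 v1=2 v2=-4
Collision at t=1: particles 1 and 2 swap velocities; positions: p0=6 p1=10 p2=10; velocities now: v0=-4 v1=-4 v2=2

Answer: 0,1 1,2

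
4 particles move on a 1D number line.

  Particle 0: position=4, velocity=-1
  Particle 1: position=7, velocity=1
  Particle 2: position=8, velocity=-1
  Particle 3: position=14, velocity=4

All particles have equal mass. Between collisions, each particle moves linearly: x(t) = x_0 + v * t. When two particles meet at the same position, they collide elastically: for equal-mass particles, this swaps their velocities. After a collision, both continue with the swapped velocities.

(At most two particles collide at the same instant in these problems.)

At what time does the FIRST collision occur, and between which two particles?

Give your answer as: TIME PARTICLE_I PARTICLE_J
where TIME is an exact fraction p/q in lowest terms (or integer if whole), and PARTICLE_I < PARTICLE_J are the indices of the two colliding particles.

Answer: 1/2 1 2

Derivation:
Pair (0,1): pos 4,7 vel -1,1 -> not approaching (rel speed -2 <= 0)
Pair (1,2): pos 7,8 vel 1,-1 -> gap=1, closing at 2/unit, collide at t=1/2
Pair (2,3): pos 8,14 vel -1,4 -> not approaching (rel speed -5 <= 0)
Earliest collision: t=1/2 between 1 and 2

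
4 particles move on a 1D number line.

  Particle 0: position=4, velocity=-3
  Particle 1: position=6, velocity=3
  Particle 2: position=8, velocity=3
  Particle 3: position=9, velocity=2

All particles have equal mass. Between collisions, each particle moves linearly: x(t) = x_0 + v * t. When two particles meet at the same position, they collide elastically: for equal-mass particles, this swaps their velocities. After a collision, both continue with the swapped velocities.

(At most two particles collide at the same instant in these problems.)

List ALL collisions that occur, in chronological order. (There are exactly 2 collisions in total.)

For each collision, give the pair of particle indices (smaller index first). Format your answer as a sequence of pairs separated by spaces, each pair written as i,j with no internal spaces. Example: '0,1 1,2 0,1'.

Answer: 2,3 1,2

Derivation:
Collision at t=1: particles 2 and 3 swap velocities; positions: p0=1 p1=9 p2=11 p3=11; velocities now: v0=-3 v1=3 v2=2 v3=3
Collision at t=3: particles 1 and 2 swap velocities; positions: p0=-5 p1=15 p2=15 p3=17; velocities now: v0=-3 v1=2 v2=3 v3=3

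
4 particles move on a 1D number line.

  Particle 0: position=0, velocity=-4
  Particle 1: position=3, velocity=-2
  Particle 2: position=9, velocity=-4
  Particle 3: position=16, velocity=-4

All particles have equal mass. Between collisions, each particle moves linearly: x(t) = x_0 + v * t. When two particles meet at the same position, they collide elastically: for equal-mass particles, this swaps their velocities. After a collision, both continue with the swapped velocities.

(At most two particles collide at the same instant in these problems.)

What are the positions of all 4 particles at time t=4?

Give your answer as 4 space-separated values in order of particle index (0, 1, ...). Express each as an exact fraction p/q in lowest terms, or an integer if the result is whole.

Answer: -16 -7 -5 0

Derivation:
Collision at t=3: particles 1 and 2 swap velocities; positions: p0=-12 p1=-3 p2=-3 p3=4; velocities now: v0=-4 v1=-4 v2=-2 v3=-4
Advance to t=4 (no further collisions before then); velocities: v0=-4 v1=-4 v2=-2 v3=-4; positions = -16 -7 -5 0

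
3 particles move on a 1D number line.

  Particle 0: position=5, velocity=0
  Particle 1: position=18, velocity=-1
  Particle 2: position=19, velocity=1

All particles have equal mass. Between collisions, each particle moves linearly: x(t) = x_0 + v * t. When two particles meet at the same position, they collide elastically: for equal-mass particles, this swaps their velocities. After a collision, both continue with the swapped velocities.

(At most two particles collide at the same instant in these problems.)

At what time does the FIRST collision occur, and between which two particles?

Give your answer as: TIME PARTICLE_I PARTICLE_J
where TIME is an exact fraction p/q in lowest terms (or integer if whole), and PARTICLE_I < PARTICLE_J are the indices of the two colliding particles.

Pair (0,1): pos 5,18 vel 0,-1 -> gap=13, closing at 1/unit, collide at t=13
Pair (1,2): pos 18,19 vel -1,1 -> not approaching (rel speed -2 <= 0)
Earliest collision: t=13 between 0 and 1

Answer: 13 0 1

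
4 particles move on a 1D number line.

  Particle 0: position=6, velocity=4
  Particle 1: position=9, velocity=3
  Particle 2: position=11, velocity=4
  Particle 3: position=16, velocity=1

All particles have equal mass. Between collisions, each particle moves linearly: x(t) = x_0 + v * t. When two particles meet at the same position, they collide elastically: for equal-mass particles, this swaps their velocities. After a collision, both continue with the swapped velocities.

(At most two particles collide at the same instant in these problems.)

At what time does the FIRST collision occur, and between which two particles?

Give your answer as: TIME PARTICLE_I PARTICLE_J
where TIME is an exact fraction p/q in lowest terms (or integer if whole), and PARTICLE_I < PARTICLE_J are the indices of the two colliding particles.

Pair (0,1): pos 6,9 vel 4,3 -> gap=3, closing at 1/unit, collide at t=3
Pair (1,2): pos 9,11 vel 3,4 -> not approaching (rel speed -1 <= 0)
Pair (2,3): pos 11,16 vel 4,1 -> gap=5, closing at 3/unit, collide at t=5/3
Earliest collision: t=5/3 between 2 and 3

Answer: 5/3 2 3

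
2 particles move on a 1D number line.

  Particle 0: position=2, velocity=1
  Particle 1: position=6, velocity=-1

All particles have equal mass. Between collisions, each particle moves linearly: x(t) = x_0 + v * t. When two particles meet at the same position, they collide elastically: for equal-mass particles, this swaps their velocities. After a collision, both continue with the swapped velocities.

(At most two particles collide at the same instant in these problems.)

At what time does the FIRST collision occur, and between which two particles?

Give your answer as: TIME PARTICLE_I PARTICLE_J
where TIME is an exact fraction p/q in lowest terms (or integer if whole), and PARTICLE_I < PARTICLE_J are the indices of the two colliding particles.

Answer: 2 0 1

Derivation:
Pair (0,1): pos 2,6 vel 1,-1 -> gap=4, closing at 2/unit, collide at t=2
Earliest collision: t=2 between 0 and 1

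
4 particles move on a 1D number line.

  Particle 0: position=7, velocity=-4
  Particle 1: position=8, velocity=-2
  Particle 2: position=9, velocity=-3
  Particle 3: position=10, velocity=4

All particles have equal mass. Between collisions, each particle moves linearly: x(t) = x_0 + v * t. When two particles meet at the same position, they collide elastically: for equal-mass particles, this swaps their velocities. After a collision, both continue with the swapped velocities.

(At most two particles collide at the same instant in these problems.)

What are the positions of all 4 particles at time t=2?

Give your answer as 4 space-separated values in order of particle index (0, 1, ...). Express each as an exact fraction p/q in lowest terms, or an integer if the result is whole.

Collision at t=1: particles 1 and 2 swap velocities; positions: p0=3 p1=6 p2=6 p3=14; velocities now: v0=-4 v1=-3 v2=-2 v3=4
Advance to t=2 (no further collisions before then); velocities: v0=-4 v1=-3 v2=-2 v3=4; positions = -1 3 4 18

Answer: -1 3 4 18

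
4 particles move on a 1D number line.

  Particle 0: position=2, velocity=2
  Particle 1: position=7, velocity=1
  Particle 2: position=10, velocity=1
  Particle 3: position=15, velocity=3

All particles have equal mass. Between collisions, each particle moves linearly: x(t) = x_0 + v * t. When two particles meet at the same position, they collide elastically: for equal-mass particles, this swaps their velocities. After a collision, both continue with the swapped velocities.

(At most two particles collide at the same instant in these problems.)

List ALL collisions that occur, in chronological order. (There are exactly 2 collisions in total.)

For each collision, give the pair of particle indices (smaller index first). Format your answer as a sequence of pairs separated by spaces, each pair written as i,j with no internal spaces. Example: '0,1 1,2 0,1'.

Collision at t=5: particles 0 and 1 swap velocities; positions: p0=12 p1=12 p2=15 p3=30; velocities now: v0=1 v1=2 v2=1 v3=3
Collision at t=8: particles 1 and 2 swap velocities; positions: p0=15 p1=18 p2=18 p3=39; velocities now: v0=1 v1=1 v2=2 v3=3

Answer: 0,1 1,2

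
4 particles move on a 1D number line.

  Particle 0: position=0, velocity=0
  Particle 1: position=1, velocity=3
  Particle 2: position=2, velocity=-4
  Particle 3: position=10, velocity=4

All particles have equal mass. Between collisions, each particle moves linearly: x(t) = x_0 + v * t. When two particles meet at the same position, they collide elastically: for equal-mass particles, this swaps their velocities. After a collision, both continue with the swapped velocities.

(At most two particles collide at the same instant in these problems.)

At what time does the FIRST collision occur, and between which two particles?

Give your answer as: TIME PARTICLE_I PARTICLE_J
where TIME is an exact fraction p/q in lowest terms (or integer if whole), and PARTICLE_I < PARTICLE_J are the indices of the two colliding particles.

Answer: 1/7 1 2

Derivation:
Pair (0,1): pos 0,1 vel 0,3 -> not approaching (rel speed -3 <= 0)
Pair (1,2): pos 1,2 vel 3,-4 -> gap=1, closing at 7/unit, collide at t=1/7
Pair (2,3): pos 2,10 vel -4,4 -> not approaching (rel speed -8 <= 0)
Earliest collision: t=1/7 between 1 and 2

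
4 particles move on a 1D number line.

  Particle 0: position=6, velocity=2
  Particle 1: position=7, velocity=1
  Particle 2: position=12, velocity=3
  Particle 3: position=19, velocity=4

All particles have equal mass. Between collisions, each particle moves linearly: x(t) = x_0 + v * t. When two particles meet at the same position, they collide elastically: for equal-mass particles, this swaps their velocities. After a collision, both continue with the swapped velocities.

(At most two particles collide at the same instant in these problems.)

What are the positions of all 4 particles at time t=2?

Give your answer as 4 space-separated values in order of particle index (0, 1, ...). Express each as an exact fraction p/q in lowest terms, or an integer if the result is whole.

Collision at t=1: particles 0 and 1 swap velocities; positions: p0=8 p1=8 p2=15 p3=23; velocities now: v0=1 v1=2 v2=3 v3=4
Advance to t=2 (no further collisions before then); velocities: v0=1 v1=2 v2=3 v3=4; positions = 9 10 18 27

Answer: 9 10 18 27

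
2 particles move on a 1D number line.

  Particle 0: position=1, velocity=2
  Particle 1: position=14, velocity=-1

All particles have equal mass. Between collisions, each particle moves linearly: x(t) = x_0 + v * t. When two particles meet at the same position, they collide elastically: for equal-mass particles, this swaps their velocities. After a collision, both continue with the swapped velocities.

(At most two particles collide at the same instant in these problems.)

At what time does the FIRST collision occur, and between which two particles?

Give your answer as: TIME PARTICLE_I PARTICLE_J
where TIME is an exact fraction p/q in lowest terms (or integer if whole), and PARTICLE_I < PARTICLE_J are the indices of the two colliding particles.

Answer: 13/3 0 1

Derivation:
Pair (0,1): pos 1,14 vel 2,-1 -> gap=13, closing at 3/unit, collide at t=13/3
Earliest collision: t=13/3 between 0 and 1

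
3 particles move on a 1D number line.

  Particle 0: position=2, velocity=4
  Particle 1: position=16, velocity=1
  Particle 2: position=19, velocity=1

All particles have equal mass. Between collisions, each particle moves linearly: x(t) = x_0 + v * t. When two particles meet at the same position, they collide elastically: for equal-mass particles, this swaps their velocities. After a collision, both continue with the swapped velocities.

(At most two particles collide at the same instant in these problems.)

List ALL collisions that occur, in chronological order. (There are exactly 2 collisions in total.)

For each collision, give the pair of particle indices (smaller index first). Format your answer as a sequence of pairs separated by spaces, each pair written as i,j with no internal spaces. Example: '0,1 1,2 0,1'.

Answer: 0,1 1,2

Derivation:
Collision at t=14/3: particles 0 and 1 swap velocities; positions: p0=62/3 p1=62/3 p2=71/3; velocities now: v0=1 v1=4 v2=1
Collision at t=17/3: particles 1 and 2 swap velocities; positions: p0=65/3 p1=74/3 p2=74/3; velocities now: v0=1 v1=1 v2=4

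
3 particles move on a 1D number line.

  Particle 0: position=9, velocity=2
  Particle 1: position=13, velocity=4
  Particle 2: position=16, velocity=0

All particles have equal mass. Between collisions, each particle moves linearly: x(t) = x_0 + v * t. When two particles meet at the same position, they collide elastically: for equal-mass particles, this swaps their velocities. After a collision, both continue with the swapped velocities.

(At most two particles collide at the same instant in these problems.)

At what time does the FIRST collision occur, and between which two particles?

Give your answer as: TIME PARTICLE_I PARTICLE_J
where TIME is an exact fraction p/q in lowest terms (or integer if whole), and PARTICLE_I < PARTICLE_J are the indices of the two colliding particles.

Pair (0,1): pos 9,13 vel 2,4 -> not approaching (rel speed -2 <= 0)
Pair (1,2): pos 13,16 vel 4,0 -> gap=3, closing at 4/unit, collide at t=3/4
Earliest collision: t=3/4 between 1 and 2

Answer: 3/4 1 2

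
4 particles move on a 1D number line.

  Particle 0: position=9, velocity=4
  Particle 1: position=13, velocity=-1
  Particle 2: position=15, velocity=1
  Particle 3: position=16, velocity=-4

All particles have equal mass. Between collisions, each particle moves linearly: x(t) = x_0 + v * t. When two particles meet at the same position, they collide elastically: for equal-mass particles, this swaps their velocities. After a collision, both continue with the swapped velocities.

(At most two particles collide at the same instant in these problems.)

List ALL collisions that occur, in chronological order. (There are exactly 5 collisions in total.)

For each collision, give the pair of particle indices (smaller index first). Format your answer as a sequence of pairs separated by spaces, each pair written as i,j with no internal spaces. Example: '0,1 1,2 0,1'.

Answer: 2,3 0,1 1,2 0,1 2,3

Derivation:
Collision at t=1/5: particles 2 and 3 swap velocities; positions: p0=49/5 p1=64/5 p2=76/5 p3=76/5; velocities now: v0=4 v1=-1 v2=-4 v3=1
Collision at t=4/5: particles 0 and 1 swap velocities; positions: p0=61/5 p1=61/5 p2=64/5 p3=79/5; velocities now: v0=-1 v1=4 v2=-4 v3=1
Collision at t=7/8: particles 1 and 2 swap velocities; positions: p0=97/8 p1=25/2 p2=25/2 p3=127/8; velocities now: v0=-1 v1=-4 v2=4 v3=1
Collision at t=1: particles 0 and 1 swap velocities; positions: p0=12 p1=12 p2=13 p3=16; velocities now: v0=-4 v1=-1 v2=4 v3=1
Collision at t=2: particles 2 and 3 swap velocities; positions: p0=8 p1=11 p2=17 p3=17; velocities now: v0=-4 v1=-1 v2=1 v3=4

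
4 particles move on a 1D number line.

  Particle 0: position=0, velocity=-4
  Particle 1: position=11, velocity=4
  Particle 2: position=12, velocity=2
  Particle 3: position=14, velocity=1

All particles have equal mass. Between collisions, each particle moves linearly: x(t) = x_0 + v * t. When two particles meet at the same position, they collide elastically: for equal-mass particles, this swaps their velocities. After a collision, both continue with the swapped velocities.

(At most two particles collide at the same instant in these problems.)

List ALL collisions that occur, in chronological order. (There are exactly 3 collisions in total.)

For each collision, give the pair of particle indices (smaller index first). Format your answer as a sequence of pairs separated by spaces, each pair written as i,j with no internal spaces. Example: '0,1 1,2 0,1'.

Collision at t=1/2: particles 1 and 2 swap velocities; positions: p0=-2 p1=13 p2=13 p3=29/2; velocities now: v0=-4 v1=2 v2=4 v3=1
Collision at t=1: particles 2 and 3 swap velocities; positions: p0=-4 p1=14 p2=15 p3=15; velocities now: v0=-4 v1=2 v2=1 v3=4
Collision at t=2: particles 1 and 2 swap velocities; positions: p0=-8 p1=16 p2=16 p3=19; velocities now: v0=-4 v1=1 v2=2 v3=4

Answer: 1,2 2,3 1,2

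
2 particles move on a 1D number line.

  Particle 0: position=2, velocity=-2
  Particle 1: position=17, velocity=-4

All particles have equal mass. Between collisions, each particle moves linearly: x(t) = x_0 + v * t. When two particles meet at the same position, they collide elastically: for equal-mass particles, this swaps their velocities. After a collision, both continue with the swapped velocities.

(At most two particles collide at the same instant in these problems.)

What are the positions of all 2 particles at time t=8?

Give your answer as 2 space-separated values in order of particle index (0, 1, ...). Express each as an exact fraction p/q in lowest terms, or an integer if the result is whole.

Answer: -15 -14

Derivation:
Collision at t=15/2: particles 0 and 1 swap velocities; positions: p0=-13 p1=-13; velocities now: v0=-4 v1=-2
Advance to t=8 (no further collisions before then); velocities: v0=-4 v1=-2; positions = -15 -14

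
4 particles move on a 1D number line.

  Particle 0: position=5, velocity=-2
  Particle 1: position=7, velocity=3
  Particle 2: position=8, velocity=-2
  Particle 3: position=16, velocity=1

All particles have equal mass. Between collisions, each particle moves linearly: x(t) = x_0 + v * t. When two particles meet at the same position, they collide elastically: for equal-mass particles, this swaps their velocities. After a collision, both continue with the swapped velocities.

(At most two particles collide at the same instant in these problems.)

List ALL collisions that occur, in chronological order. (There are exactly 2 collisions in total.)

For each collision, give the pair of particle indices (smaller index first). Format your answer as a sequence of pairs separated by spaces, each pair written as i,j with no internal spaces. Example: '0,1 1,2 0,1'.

Answer: 1,2 2,3

Derivation:
Collision at t=1/5: particles 1 and 2 swap velocities; positions: p0=23/5 p1=38/5 p2=38/5 p3=81/5; velocities now: v0=-2 v1=-2 v2=3 v3=1
Collision at t=9/2: particles 2 and 3 swap velocities; positions: p0=-4 p1=-1 p2=41/2 p3=41/2; velocities now: v0=-2 v1=-2 v2=1 v3=3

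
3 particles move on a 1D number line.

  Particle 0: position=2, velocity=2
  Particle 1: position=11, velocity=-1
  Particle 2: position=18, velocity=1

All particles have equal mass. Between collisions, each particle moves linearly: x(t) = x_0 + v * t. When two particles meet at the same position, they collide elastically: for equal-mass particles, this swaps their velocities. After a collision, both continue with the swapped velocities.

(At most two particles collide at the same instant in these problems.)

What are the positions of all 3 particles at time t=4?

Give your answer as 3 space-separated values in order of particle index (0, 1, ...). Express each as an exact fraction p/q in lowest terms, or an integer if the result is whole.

Collision at t=3: particles 0 and 1 swap velocities; positions: p0=8 p1=8 p2=21; velocities now: v0=-1 v1=2 v2=1
Advance to t=4 (no further collisions before then); velocities: v0=-1 v1=2 v2=1; positions = 7 10 22

Answer: 7 10 22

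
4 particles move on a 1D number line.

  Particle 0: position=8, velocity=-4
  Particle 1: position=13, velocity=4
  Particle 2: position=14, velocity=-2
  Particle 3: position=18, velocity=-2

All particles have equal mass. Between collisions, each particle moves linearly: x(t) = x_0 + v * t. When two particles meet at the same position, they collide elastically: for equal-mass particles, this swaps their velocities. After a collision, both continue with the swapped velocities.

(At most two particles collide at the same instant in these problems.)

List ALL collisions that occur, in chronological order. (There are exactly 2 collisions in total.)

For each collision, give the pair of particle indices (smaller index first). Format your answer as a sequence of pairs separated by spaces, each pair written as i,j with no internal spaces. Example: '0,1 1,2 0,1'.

Collision at t=1/6: particles 1 and 2 swap velocities; positions: p0=22/3 p1=41/3 p2=41/3 p3=53/3; velocities now: v0=-4 v1=-2 v2=4 v3=-2
Collision at t=5/6: particles 2 and 3 swap velocities; positions: p0=14/3 p1=37/3 p2=49/3 p3=49/3; velocities now: v0=-4 v1=-2 v2=-2 v3=4

Answer: 1,2 2,3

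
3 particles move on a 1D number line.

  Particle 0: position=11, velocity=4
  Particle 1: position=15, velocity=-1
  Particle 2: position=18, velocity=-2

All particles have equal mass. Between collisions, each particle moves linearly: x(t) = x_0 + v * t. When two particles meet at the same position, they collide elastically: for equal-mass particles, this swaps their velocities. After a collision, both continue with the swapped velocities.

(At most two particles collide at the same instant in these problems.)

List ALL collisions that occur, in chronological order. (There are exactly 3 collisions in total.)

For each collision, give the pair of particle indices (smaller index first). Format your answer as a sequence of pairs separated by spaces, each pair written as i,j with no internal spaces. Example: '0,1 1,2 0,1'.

Collision at t=4/5: particles 0 and 1 swap velocities; positions: p0=71/5 p1=71/5 p2=82/5; velocities now: v0=-1 v1=4 v2=-2
Collision at t=7/6: particles 1 and 2 swap velocities; positions: p0=83/6 p1=47/3 p2=47/3; velocities now: v0=-1 v1=-2 v2=4
Collision at t=3: particles 0 and 1 swap velocities; positions: p0=12 p1=12 p2=23; velocities now: v0=-2 v1=-1 v2=4

Answer: 0,1 1,2 0,1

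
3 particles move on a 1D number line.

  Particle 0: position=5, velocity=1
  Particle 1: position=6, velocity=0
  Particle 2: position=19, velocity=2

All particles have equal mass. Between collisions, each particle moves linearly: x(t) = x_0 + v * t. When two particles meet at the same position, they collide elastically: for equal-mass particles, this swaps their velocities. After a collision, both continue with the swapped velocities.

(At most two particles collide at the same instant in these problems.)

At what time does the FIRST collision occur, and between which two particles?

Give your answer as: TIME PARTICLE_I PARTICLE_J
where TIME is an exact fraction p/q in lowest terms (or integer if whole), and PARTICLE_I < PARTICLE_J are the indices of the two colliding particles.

Answer: 1 0 1

Derivation:
Pair (0,1): pos 5,6 vel 1,0 -> gap=1, closing at 1/unit, collide at t=1
Pair (1,2): pos 6,19 vel 0,2 -> not approaching (rel speed -2 <= 0)
Earliest collision: t=1 between 0 and 1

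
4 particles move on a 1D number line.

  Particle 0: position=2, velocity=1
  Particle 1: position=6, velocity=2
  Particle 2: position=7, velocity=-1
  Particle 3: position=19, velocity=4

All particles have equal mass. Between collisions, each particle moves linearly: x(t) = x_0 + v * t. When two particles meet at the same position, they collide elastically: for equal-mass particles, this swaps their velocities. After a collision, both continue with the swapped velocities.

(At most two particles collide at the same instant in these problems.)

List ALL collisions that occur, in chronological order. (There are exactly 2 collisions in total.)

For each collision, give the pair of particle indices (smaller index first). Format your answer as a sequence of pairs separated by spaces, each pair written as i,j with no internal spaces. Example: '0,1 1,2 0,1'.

Collision at t=1/3: particles 1 and 2 swap velocities; positions: p0=7/3 p1=20/3 p2=20/3 p3=61/3; velocities now: v0=1 v1=-1 v2=2 v3=4
Collision at t=5/2: particles 0 and 1 swap velocities; positions: p0=9/2 p1=9/2 p2=11 p3=29; velocities now: v0=-1 v1=1 v2=2 v3=4

Answer: 1,2 0,1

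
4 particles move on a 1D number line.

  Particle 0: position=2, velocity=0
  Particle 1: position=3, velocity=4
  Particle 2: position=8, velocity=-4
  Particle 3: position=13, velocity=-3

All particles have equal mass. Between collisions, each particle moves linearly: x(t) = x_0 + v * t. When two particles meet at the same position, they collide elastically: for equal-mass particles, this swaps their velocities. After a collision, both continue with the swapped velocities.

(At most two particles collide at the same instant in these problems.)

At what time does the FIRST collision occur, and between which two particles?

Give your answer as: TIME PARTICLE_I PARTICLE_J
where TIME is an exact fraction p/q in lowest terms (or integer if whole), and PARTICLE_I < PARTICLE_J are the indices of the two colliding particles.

Answer: 5/8 1 2

Derivation:
Pair (0,1): pos 2,3 vel 0,4 -> not approaching (rel speed -4 <= 0)
Pair (1,2): pos 3,8 vel 4,-4 -> gap=5, closing at 8/unit, collide at t=5/8
Pair (2,3): pos 8,13 vel -4,-3 -> not approaching (rel speed -1 <= 0)
Earliest collision: t=5/8 between 1 and 2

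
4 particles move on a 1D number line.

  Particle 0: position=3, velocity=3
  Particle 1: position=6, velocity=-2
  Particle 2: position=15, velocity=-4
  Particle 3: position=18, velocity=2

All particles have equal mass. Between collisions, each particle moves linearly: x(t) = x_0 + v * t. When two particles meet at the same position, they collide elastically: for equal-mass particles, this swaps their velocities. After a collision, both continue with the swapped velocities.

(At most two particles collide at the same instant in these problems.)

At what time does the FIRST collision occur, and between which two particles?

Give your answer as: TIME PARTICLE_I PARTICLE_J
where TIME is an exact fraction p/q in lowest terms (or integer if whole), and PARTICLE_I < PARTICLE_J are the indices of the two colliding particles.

Pair (0,1): pos 3,6 vel 3,-2 -> gap=3, closing at 5/unit, collide at t=3/5
Pair (1,2): pos 6,15 vel -2,-4 -> gap=9, closing at 2/unit, collide at t=9/2
Pair (2,3): pos 15,18 vel -4,2 -> not approaching (rel speed -6 <= 0)
Earliest collision: t=3/5 between 0 and 1

Answer: 3/5 0 1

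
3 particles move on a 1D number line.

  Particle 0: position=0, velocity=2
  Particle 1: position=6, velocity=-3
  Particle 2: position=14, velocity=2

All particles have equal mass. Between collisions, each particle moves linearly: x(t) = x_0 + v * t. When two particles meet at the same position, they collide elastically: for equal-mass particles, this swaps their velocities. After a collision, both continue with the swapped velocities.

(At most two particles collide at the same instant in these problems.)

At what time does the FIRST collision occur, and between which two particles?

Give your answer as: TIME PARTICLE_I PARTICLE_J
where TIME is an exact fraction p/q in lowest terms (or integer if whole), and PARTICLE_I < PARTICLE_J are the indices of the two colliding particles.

Pair (0,1): pos 0,6 vel 2,-3 -> gap=6, closing at 5/unit, collide at t=6/5
Pair (1,2): pos 6,14 vel -3,2 -> not approaching (rel speed -5 <= 0)
Earliest collision: t=6/5 between 0 and 1

Answer: 6/5 0 1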